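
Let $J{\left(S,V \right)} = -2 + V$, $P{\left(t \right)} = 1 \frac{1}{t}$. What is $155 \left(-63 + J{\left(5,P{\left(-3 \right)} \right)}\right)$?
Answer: $- \frac{30380}{3} \approx -10127.0$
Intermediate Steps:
$P{\left(t \right)} = \frac{1}{t}$
$155 \left(-63 + J{\left(5,P{\left(-3 \right)} \right)}\right) = 155 \left(-63 - \left(2 - \frac{1}{-3}\right)\right) = 155 \left(-63 - \frac{7}{3}\right) = 155 \left(- \frac{196}{3}\right) = - \frac{30380}{3}$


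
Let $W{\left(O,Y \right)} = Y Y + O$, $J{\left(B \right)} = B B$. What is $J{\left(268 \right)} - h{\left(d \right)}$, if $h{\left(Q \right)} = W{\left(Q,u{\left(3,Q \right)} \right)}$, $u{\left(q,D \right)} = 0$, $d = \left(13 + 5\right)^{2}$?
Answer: $71500$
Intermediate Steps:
$J{\left(B \right)} = B^{2}$
$d = 324$ ($d = 18^{2} = 324$)
$W{\left(O,Y \right)} = O + Y^{2}$ ($W{\left(O,Y \right)} = Y^{2} + O = O + Y^{2}$)
$h{\left(Q \right)} = Q$ ($h{\left(Q \right)} = Q + 0^{2} = Q + 0 = Q$)
$J{\left(268 \right)} - h{\left(d \right)} = 268^{2} - 324 = 71824 - 324 = 71500$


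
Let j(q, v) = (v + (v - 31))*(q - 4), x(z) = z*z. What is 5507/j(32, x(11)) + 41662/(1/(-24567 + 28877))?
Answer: 1060859509267/5908 ≈ 1.7956e+8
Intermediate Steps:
x(z) = z**2
j(q, v) = (-31 + 2*v)*(-4 + q) (j(q, v) = (v + (-31 + v))*(-4 + q) = (-31 + 2*v)*(-4 + q))
5507/j(32, x(11)) + 41662/(1/(-24567 + 28877)) = 5507/(124 - 31*32 - 8*11**2 + 2*32*11**2) + 41662/(1/(-24567 + 28877)) = 5507/(124 - 992 - 8*121 + 2*32*121) + 41662/(1/4310) = 5507/(124 - 992 - 968 + 7744) + 41662/(1/4310) = 5507/5908 + 41662*4310 = 5507*(1/5908) + 179563220 = 5507/5908 + 179563220 = 1060859509267/5908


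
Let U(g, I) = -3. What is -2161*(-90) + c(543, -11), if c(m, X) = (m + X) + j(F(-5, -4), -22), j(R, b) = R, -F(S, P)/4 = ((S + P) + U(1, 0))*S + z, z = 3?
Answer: 194770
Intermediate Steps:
F(S, P) = -12 - 4*S*(-3 + P + S) (F(S, P) = -4*(((S + P) - 3)*S + 3) = -4*(((P + S) - 3)*S + 3) = -4*((-3 + P + S)*S + 3) = -4*(S*(-3 + P + S) + 3) = -4*(3 + S*(-3 + P + S)) = -12 - 4*S*(-3 + P + S))
c(m, X) = -252 + X + m (c(m, X) = (m + X) + (-12 - 4*(-5)² + 12*(-5) - 4*(-4)*(-5)) = (X + m) + (-12 - 4*25 - 60 - 80) = (X + m) + (-12 - 100 - 60 - 80) = (X + m) - 252 = -252 + X + m)
-2161*(-90) + c(543, -11) = -2161*(-90) + (-252 - 11 + 543) = 194490 + 280 = 194770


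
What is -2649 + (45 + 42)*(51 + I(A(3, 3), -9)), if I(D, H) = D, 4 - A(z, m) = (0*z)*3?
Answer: 2136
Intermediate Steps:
A(z, m) = 4 (A(z, m) = 4 - 0*z*3 = 4 - 0*3 = 4 - 1*0 = 4 + 0 = 4)
-2649 + (45 + 42)*(51 + I(A(3, 3), -9)) = -2649 + (45 + 42)*(51 + 4) = -2649 + 87*55 = -2649 + 4785 = 2136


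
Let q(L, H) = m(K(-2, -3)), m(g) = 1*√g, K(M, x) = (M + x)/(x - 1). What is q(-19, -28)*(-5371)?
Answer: -5371*√5/2 ≈ -6005.0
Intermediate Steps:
K(M, x) = (M + x)/(-1 + x)
m(g) = √g
q(L, H) = √5/2 (q(L, H) = √((-2 - 3)/(-1 - 3)) = √(-5/(-4)) = √(-¼*(-5)) = √(5/4) = √5/2)
q(-19, -28)*(-5371) = (√5/2)*(-5371) = -5371*√5/2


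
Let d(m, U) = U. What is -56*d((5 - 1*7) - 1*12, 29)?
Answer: -1624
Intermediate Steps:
-56*d((5 - 1*7) - 1*12, 29) = -56*29 = -1624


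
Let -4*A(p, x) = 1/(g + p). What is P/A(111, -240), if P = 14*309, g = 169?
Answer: -4845120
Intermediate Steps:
A(p, x) = -1/(4*(169 + p))
P = 4326
P/A(111, -240) = 4326/((-1/(676 + 4*111))) = 4326/((-1/(676 + 444))) = 4326/((-1/1120)) = 4326/((-1*1/1120)) = 4326/(-1/1120) = 4326*(-1120) = -4845120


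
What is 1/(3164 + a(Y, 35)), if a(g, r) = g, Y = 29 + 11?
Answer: 1/3204 ≈ 0.00031211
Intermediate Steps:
Y = 40
1/(3164 + a(Y, 35)) = 1/(3164 + 40) = 1/3204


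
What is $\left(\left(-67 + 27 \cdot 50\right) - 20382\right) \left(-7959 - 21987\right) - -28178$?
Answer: $571966832$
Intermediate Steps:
$\left(\left(-67 + 27 \cdot 50\right) - 20382\right) \left(-7959 - 21987\right) - -28178 = \left(\left(-67 + 1350\right) - 20382\right) \left(-29946\right) + 28178 = \left(1283 - 20382\right) \left(-29946\right) + 28178 = \left(-19099\right) \left(-29946\right) + 28178 = 571938654 + 28178 = 571966832$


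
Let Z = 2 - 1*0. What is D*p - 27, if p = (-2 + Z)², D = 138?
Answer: -27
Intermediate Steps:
Z = 2 (Z = 2 + 0 = 2)
p = 0 (p = (-2 + 2)² = 0² = 0)
D*p - 27 = 138*0 - 27 = 0 - 27 = -27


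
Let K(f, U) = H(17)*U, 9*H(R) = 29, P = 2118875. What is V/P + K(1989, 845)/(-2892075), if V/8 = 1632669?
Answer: 13596710529469/2206060349625 ≈ 6.1633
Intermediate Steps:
H(R) = 29/9 (H(R) = (⅑)*29 = 29/9)
K(f, U) = 29*U/9
V = 13061352 (V = 8*1632669 = 13061352)
V/P + K(1989, 845)/(-2892075) = 13061352/2118875 + ((29/9)*845)/(-2892075) = 13061352*(1/2118875) + (24505/9)*(-1/2892075) = 13061352/2118875 - 4901/5205735 = 13596710529469/2206060349625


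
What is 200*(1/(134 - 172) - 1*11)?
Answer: -41900/19 ≈ -2205.3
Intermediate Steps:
200*(1/(134 - 172) - 1*11) = 200*(1/(-38) - 11) = 200*(-1/38 - 11) = 200*(-419/38) = -41900/19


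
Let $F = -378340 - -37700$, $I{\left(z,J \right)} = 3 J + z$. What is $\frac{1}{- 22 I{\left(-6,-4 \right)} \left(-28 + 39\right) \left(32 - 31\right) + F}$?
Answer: $- \frac{1}{336284} \approx -2.9737 \cdot 10^{-6}$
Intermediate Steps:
$I{\left(z,J \right)} = z + 3 J$
$F = -340640$ ($F = -378340 + 37700 = -340640$)
$\frac{1}{- 22 I{\left(-6,-4 \right)} \left(-28 + 39\right) \left(32 - 31\right) + F} = \frac{1}{- 22 \left(-6 + 3 \left(-4\right)\right) \left(-28 + 39\right) \left(32 - 31\right) - 340640} = \frac{1}{- 22 \left(-6 - 12\right) 11 \cdot 1 - 340640} = \frac{1}{\left(-22\right) \left(-18\right) 11 - 340640} = \frac{1}{396 \cdot 11 - 340640} = \frac{1}{4356 - 340640} = \frac{1}{-336284} = - \frac{1}{336284}$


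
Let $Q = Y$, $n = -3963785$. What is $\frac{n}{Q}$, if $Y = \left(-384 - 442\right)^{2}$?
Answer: $- \frac{566255}{97468} \approx -5.8096$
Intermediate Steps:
$Y = 682276$ ($Y = \left(-826\right)^{2} = 682276$)
$Q = 682276$
$\frac{n}{Q} = - \frac{3963785}{682276} = \left(-3963785\right) \frac{1}{682276} = - \frac{566255}{97468}$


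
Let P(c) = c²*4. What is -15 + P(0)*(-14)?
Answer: -15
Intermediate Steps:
P(c) = 4*c²
-15 + P(0)*(-14) = -15 + (4*0²)*(-14) = -15 + (4*0)*(-14) = -15 + 0*(-14) = -15 + 0 = -15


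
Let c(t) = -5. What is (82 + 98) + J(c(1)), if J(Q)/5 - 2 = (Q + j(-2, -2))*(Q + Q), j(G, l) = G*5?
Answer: 940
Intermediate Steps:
j(G, l) = 5*G
J(Q) = 10 + 10*Q*(-10 + Q) (J(Q) = 10 + 5*((Q + 5*(-2))*(Q + Q)) = 10 + 5*((Q - 10)*(2*Q)) = 10 + 5*((-10 + Q)*(2*Q)) = 10 + 5*(2*Q*(-10 + Q)) = 10 + 10*Q*(-10 + Q))
(82 + 98) + J(c(1)) = (82 + 98) + (10 - 100*(-5) + 10*(-5)**2) = 180 + (10 + 500 + 10*25) = 180 + (10 + 500 + 250) = 180 + 760 = 940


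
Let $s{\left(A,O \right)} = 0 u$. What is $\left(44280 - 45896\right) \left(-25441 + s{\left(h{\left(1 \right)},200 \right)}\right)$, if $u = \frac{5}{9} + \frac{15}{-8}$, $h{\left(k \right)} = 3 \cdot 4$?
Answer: $41112656$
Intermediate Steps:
$h{\left(k \right)} = 12$
$u = - \frac{95}{72}$ ($u = 5 \cdot \frac{1}{9} + 15 \left(- \frac{1}{8}\right) = \frac{5}{9} - \frac{15}{8} = - \frac{95}{72} \approx -1.3194$)
$s{\left(A,O \right)} = 0$ ($s{\left(A,O \right)} = 0 \left(- \frac{95}{72}\right) = 0$)
$\left(44280 - 45896\right) \left(-25441 + s{\left(h{\left(1 \right)},200 \right)}\right) = \left(44280 - 45896\right) \left(-25441 + 0\right) = \left(-1616\right) \left(-25441\right) = 41112656$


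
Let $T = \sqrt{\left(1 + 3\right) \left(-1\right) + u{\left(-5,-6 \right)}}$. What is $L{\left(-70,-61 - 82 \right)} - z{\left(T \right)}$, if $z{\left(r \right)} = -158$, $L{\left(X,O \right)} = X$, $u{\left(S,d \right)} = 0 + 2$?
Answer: $88$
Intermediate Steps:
$u{\left(S,d \right)} = 2$
$T = i \sqrt{2}$ ($T = \sqrt{\left(1 + 3\right) \left(-1\right) + 2} = \sqrt{4 \left(-1\right) + 2} = \sqrt{-4 + 2} = \sqrt{-2} = i \sqrt{2} \approx 1.4142 i$)
$L{\left(-70,-61 - 82 \right)} - z{\left(T \right)} = -70 - -158 = -70 + 158 = 88$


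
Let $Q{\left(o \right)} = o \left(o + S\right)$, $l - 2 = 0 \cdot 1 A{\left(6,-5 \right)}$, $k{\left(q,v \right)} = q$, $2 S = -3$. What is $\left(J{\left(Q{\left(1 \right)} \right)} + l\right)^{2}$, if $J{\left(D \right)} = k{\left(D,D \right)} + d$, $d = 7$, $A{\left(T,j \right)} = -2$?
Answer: $\frac{289}{4} \approx 72.25$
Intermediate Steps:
$S = - \frac{3}{2}$ ($S = \frac{1}{2} \left(-3\right) = - \frac{3}{2} \approx -1.5$)
$l = 2$ ($l = 2 + 0 \cdot 1 \left(-2\right) = 2 + 0 \left(-2\right) = 2 + 0 = 2$)
$Q{\left(o \right)} = o \left(- \frac{3}{2} + o\right)$ ($Q{\left(o \right)} = o \left(o - \frac{3}{2}\right) = o \left(- \frac{3}{2} + o\right)$)
$J{\left(D \right)} = 7 + D$ ($J{\left(D \right)} = D + 7 = 7 + D$)
$\left(J{\left(Q{\left(1 \right)} \right)} + l\right)^{2} = \left(\left(7 + \frac{1}{2} \cdot 1 \left(-3 + 2 \cdot 1\right)\right) + 2\right)^{2} = \left(\left(7 + \frac{1}{2} \cdot 1 \left(-3 + 2\right)\right) + 2\right)^{2} = \left(\left(7 + \frac{1}{2} \cdot 1 \left(-1\right)\right) + 2\right)^{2} = \left(\left(7 - \frac{1}{2}\right) + 2\right)^{2} = \left(\frac{13}{2} + 2\right)^{2} = \left(\frac{17}{2}\right)^{2} = \frac{289}{4}$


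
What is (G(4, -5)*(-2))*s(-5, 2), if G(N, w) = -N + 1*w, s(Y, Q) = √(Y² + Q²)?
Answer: 18*√29 ≈ 96.933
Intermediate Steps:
s(Y, Q) = √(Q² + Y²)
G(N, w) = w - N (G(N, w) = -N + w = w - N)
(G(4, -5)*(-2))*s(-5, 2) = ((-5 - 1*4)*(-2))*√(2² + (-5)²) = ((-5 - 4)*(-2))*√(4 + 25) = (-9*(-2))*√29 = 18*√29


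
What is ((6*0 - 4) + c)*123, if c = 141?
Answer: 16851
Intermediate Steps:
((6*0 - 4) + c)*123 = ((6*0 - 4) + 141)*123 = ((0 - 4) + 141)*123 = (-4 + 141)*123 = 137*123 = 16851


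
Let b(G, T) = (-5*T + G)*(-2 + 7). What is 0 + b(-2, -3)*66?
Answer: 4290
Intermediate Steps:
b(G, T) = -25*T + 5*G (b(G, T) = (G - 5*T)*5 = -25*T + 5*G)
0 + b(-2, -3)*66 = 0 + (-25*(-3) + 5*(-2))*66 = 0 + (75 - 10)*66 = 0 + 65*66 = 0 + 4290 = 4290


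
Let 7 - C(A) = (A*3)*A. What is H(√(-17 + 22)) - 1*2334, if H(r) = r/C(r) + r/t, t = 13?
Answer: -2334 - 5*√5/104 ≈ -2334.1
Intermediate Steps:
C(A) = 7 - 3*A² (C(A) = 7 - A*3*A = 7 - 3*A*A = 7 - 3*A²)
H(r) = r/13 + r/(7 - 3*r²) (H(r) = r/(7 - 3*r²) + r/13 = r/13 + r/(7 - 3*r²))
H(√(-17 + 22)) - 1*2334 = √(-17 + 22)*(-20 + 3*(√(-17 + 22))²)/(13*(-7 + 3*(√(-17 + 22))²)) - 1*2334 = √5*(-20 + 3*(√5)²)/(13*(-7 + 3*(√5)²)) - 2334 = √5*(-20 + 3*5)/(13*(-7 + 3*5)) - 2334 = √5*(-20 + 15)/(13*(-7 + 15)) - 2334 = (1/13)*√5*(-5)/8 - 2334 = (1/13)*√5*(⅛)*(-5) - 2334 = -5*√5/104 - 2334 = -2334 - 5*√5/104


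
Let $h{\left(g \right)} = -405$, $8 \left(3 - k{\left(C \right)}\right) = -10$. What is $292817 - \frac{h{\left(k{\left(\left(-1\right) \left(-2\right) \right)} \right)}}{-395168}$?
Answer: $\frac{115711907851}{395168} \approx 2.9282 \cdot 10^{5}$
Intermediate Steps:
$k{\left(C \right)} = \frac{17}{4}$ ($k{\left(C \right)} = 3 - - \frac{5}{4} = 3 + \frac{5}{4} = \frac{17}{4}$)
$292817 - \frac{h{\left(k{\left(\left(-1\right) \left(-2\right) \right)} \right)}}{-395168} = 292817 - - \frac{405}{-395168} = 292817 - \left(-405\right) \left(- \frac{1}{395168}\right) = 292817 - \frac{405}{395168} = \frac{115711907851}{395168}$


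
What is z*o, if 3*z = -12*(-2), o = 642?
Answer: 5136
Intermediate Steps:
z = 8 (z = (-12*(-2))/3 = (⅓)*24 = 8)
z*o = 8*642 = 5136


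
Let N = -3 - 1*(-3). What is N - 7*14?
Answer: -98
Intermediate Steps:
N = 0 (N = -3 + 3 = 0)
N - 7*14 = 0 - 7*14 = 0 - 98 = -98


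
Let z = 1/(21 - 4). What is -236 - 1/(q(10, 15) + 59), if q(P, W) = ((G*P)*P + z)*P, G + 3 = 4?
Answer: -4251085/18013 ≈ -236.00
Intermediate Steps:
G = 1 (G = -3 + 4 = 1)
z = 1/17 ≈ 0.058824
q(P, W) = P*(1/17 + P**2) (q(P, W) = ((1*P)*P + 1/17)*P = (P*P + 1/17)*P = (P**2 + 1/17)*P = (1/17 + P**2)*P = P*(1/17 + P**2))
-236 - 1/(q(10, 15) + 59) = -236 - 1/((10**3 + (1/17)*10) + 59) = -236 - 1/((1000 + 10/17) + 59) = -236 - 1/(17010/17 + 59) = -236 - 1/18013/17 = -236 - 1*17/18013 = -236 - 17/18013 = -4251085/18013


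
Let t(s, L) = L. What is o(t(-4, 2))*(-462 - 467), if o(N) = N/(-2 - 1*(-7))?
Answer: -1858/5 ≈ -371.60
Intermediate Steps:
o(N) = N/5 (o(N) = N/(-2 + 7) = N/5)
o(t(-4, 2))*(-462 - 467) = ((⅕)*2)*(-462 - 467) = (⅖)*(-929) = -1858/5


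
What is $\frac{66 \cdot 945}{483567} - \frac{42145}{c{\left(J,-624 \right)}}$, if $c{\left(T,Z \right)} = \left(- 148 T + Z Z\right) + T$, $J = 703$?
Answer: $- \frac{24189793}{1317305589} \approx -0.018363$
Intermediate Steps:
$c{\left(T,Z \right)} = Z^{2} - 147 T$ ($c{\left(T,Z \right)} = \left(- 148 T + Z^{2}\right) + T = \left(Z^{2} - 148 T\right) + T = Z^{2} - 147 T$)
$\frac{66 \cdot 945}{483567} - \frac{42145}{c{\left(J,-624 \right)}} = \frac{66 \cdot 945}{483567} - \frac{42145}{\left(-624\right)^{2} - 103341} = 62370 \cdot \frac{1}{483567} - \frac{42145}{389376 - 103341} = \frac{2970}{23027} - \frac{42145}{286035} = \frac{2970}{23027} - \frac{8429}{57207} = - \frac{24189793}{1317305589}$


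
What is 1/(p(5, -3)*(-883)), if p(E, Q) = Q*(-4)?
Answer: -1/10596 ≈ -9.4375e-5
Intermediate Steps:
p(E, Q) = -4*Q
1/(p(5, -3)*(-883)) = 1/(-4*(-3)*(-883)) = 1/(12*(-883)) = 1/(-10596) = -1/10596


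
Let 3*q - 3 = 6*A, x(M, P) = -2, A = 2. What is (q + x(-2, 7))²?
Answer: 9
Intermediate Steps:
q = 5 (q = 1 + (6*2)/3 = 1 + (⅓)*12 = 1 + 4 = 5)
(q + x(-2, 7))² = (5 - 2)² = 3² = 9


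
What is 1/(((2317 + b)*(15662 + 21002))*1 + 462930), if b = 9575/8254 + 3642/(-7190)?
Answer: 14836565/1267597214675382 ≈ 1.1704e-8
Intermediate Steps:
b = 19391591/29673130 (b = 9575*(1/8254) + 3642*(-1/7190) = 9575/8254 - 1821/3595 = 19391591/29673130 ≈ 0.65351)
1/(((2317 + b)*(15662 + 21002))*1 + 462930) = 1/(((2317 + 19391591/29673130)*(15662 + 21002))*1 + 462930) = 1/(((68772033801/29673130)*36664)*1 + 462930) = 1/((1260728923639932/14836565)*1 + 462930) = 1/(1260728923639932/14836565 + 462930) = 1/(1267597214675382/14836565) = 14836565/1267597214675382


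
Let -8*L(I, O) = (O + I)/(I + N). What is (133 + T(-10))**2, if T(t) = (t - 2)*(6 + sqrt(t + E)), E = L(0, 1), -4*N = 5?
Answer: 11477/5 - 2196*I*sqrt(110)/5 ≈ 2295.4 - 4606.4*I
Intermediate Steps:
N = -5/4 (N = -1/4*5 = -5/4 ≈ -1.2500)
L(I, O) = -(I + O)/(8*(-5/4 + I)) (L(I, O) = -(O + I)/(8*(I - 5/4)) = -(I + O)/(8*(-5/4 + I)))
E = 1/10 (E = (-1*0 - 1*1)/(2*(-5 + 4*0)) = (0 - 1)/(2*(-5 + 0)) = (1/2)*(-1)/(-5) = (1/2)*(-1/5)*(-1) = 1/10 ≈ 0.10000)
T(t) = (-2 + t)*(6 + sqrt(1/10 + t)) (T(t) = (t - 2)*(6 + sqrt(t + 1/10)) = (-2 + t)*(6 + sqrt(1/10 + t)))
(133 + T(-10))**2 = (133 + (-12 + 6*(-10) - sqrt(10 + 100*(-10))/5 + (1/10)*(-10)*sqrt(10 + 100*(-10))))**2 = (133 + (-12 - 60 - sqrt(10 - 1000)/5 + (1/10)*(-10)*sqrt(10 - 1000)))**2 = (133 + (-12 - 60 - 3*I*sqrt(110)/5 + (1/10)*(-10)*sqrt(-990)))**2 = (133 + (-12 - 60 - 3*I*sqrt(110)/5 + (1/10)*(-10)*(3*I*sqrt(110))))**2 = (133 + (-12 - 60 - 3*I*sqrt(110)/5 - 3*I*sqrt(110)))**2 = (133 + (-72 - 18*I*sqrt(110)/5))**2 = (61 - 18*I*sqrt(110)/5)**2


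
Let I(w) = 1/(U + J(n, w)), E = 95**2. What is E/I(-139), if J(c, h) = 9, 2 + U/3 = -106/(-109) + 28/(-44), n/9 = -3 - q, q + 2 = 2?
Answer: 43374150/1199 ≈ 36175.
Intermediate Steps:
q = 0 (q = -2 + 2 = 0)
n = -27 (n = 9*(-3 - 1*0) = 9*(-3 + 0) = 9*(-3) = -27)
E = 9025
U = -5985/1199 (U = -6 + 3*(-106/(-109) + 28/(-44)) = -6 + 3*(-106*(-1/109) + 28*(-1/44)) = -6 + 3*(106/109 - 7/11) = -6 + 3*(403/1199) = -6 + 1209/1199 = -5985/1199 ≈ -4.9917)
I(w) = 1199/4806 (I(w) = 1/(-5985/1199 + 9) = 1/(4806/1199) = 1199/4806)
E/I(-139) = 9025/(1199/4806) = 9025*(4806/1199) = 43374150/1199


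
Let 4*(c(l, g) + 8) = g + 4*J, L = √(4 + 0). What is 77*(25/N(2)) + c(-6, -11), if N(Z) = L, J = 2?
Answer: 3815/4 ≈ 953.75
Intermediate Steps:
L = 2 (L = √4 = 2)
N(Z) = 2
c(l, g) = -6 + g/4 (c(l, g) = -8 + (g + 4*2)/4 = -8 + (g + 8)/4 = -8 + (8 + g)/4 = -8 + (2 + g/4) = -6 + g/4)
77*(25/N(2)) + c(-6, -11) = 77*(25/2) + (-6 + (¼)*(-11)) = 77*(25*(½)) + (-6 - 11/4) = 77*(25/2) - 35/4 = 1925/2 - 35/4 = 3815/4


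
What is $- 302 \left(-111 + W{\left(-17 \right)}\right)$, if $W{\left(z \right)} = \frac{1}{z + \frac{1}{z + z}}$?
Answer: $\frac{19419506}{579} \approx 33540.0$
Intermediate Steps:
$W{\left(z \right)} = \frac{1}{z + \frac{1}{2 z}}$
$- 302 \left(-111 + W{\left(-17 \right)}\right) = - 302 \left(-111 + 2 \left(-17\right) \frac{1}{1 + 2 \left(-17\right)^{2}}\right) = - 302 \left(-111 + 2 \left(-17\right) \frac{1}{1 + 2 \cdot 289}\right) = - 302 \left(-111 + 2 \left(-17\right) \frac{1}{1 + 578}\right) = - 302 \left(-111 + 2 \left(-17\right) \frac{1}{579}\right) = - 302 \left(-111 - \frac{34}{579}\right) = \left(-302\right) \left(- \frac{64303}{579}\right) = \frac{19419506}{579}$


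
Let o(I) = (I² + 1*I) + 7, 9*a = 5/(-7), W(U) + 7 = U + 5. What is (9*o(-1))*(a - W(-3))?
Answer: 310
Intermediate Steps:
W(U) = -2 + U (W(U) = -7 + (U + 5) = -7 + (5 + U) = -2 + U)
a = -5/63 (a = (5/(-7))/9 = (5*(-⅐))/9 = (⅑)*(-5/7) = -5/63 ≈ -0.079365)
o(I) = 7 + I + I² (o(I) = (I² + I) + 7 = (I + I²) + 7 = 7 + I + I²)
(9*o(-1))*(a - W(-3)) = (9*(7 - 1 + (-1)²))*(-5/63 - (-2 - 3)) = (9*(7 - 1 + 1))*(-5/63 - 1*(-5)) = (9*7)*(-5/63 + 5) = 63*(310/63) = 310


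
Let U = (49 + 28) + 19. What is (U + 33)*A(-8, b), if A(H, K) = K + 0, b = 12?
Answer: 1548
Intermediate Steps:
A(H, K) = K
U = 96 (U = 77 + 19 = 96)
(U + 33)*A(-8, b) = (96 + 33)*12 = 129*12 = 1548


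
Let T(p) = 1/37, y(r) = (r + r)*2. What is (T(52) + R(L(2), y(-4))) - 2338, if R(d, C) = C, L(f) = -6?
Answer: -87097/37 ≈ -2354.0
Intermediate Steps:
y(r) = 4*r (y(r) = (2*r)*2 = 4*r)
T(p) = 1/37
(T(52) + R(L(2), y(-4))) - 2338 = (1/37 + 4*(-4)) - 2338 = (1/37 - 16) - 2338 = -591/37 - 2338 = -87097/37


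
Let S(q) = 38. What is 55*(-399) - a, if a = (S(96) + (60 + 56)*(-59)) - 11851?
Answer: -3288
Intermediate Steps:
a = -18657 (a = (38 + (60 + 56)*(-59)) - 11851 = (38 + 116*(-59)) - 11851 = (38 - 6844) - 11851 = -6806 - 11851 = -18657)
55*(-399) - a = 55*(-399) - 1*(-18657) = -21945 + 18657 = -3288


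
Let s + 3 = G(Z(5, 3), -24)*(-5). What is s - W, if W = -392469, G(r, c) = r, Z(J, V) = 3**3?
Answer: 392331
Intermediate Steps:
Z(J, V) = 27
s = -138 (s = -3 + 27*(-5) = -3 - 135 = -138)
s - W = -138 - 1*(-392469) = -138 + 392469 = 392331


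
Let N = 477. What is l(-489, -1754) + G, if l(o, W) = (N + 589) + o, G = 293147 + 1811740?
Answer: 2105464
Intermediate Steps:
G = 2104887
l(o, W) = 1066 + o (l(o, W) = (477 + 589) + o = 1066 + o)
l(-489, -1754) + G = (1066 - 489) + 2104887 = 577 + 2104887 = 2105464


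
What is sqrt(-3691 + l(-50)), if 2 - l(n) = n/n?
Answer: 3*I*sqrt(410) ≈ 60.745*I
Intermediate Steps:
l(n) = 1 (l(n) = 2 - n/n = 2 - 1*1 = 2 - 1 = 1)
sqrt(-3691 + l(-50)) = sqrt(-3691 + 1) = sqrt(-3690) = 3*I*sqrt(410)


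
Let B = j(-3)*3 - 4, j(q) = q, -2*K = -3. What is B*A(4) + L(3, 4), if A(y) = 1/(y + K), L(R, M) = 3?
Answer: 7/11 ≈ 0.63636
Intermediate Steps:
K = 3/2 (K = -1/2*(-3) = 3/2 ≈ 1.5000)
B = -13 (B = -3*3 - 4 = -9 - 4 = -13)
A(y) = 1/(3/2 + y) (A(y) = 1/(y + 3/2) = 1/(3/2 + y))
B*A(4) + L(3, 4) = -26/(3 + 2*4) + 3 = -26/(3 + 8) + 3 = -26/11 + 3 = 7/11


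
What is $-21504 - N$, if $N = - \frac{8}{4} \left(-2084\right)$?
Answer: $-25672$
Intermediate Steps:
$N = 4168$ ($N = \left(-8\right) \frac{1}{4} \left(-2084\right) = \left(-2\right) \left(-2084\right) = 4168$)
$-21504 - N = -21504 - 4168 = -25672$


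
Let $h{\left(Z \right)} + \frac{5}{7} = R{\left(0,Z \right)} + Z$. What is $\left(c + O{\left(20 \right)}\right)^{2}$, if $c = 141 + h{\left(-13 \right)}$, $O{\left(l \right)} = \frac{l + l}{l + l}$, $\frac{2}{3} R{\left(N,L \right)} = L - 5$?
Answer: $\frac{502681}{49} \approx 10259.0$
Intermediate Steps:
$R{\left(N,L \right)} = - \frac{15}{2} + \frac{3 L}{2}$ ($R{\left(N,L \right)} = \frac{3 \left(L - 5\right)}{2} = \frac{3 \left(-5 + L\right)}{2} = - \frac{15}{2} + \frac{3 L}{2}$)
$O{\left(l \right)} = 1$ ($O{\left(l \right)} = \frac{2 l}{2 l} = 2 l \frac{1}{2 l} = 1$)
$h{\left(Z \right)} = - \frac{115}{14} + \frac{5 Z}{2}$ ($h{\left(Z \right)} = - \frac{5}{7} + \left(\left(- \frac{15}{2} + \frac{3 Z}{2}\right) + Z\right) = - \frac{5}{7} + \left(- \frac{15}{2} + \frac{5 Z}{2}\right) = - \frac{115}{14} + \frac{5 Z}{2}$)
$c = \frac{702}{7}$ ($c = 141 + \left(- \frac{115}{14} + \frac{5}{2} \left(-13\right)\right) = 141 - \frac{285}{7} = \frac{702}{7} \approx 100.29$)
$\left(c + O{\left(20 \right)}\right)^{2} = \left(\frac{702}{7} + 1\right)^{2} = \left(\frac{709}{7}\right)^{2} = \frac{502681}{49}$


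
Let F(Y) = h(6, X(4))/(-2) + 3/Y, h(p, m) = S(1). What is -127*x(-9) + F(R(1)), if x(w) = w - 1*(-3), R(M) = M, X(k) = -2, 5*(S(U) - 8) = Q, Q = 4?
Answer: 3803/5 ≈ 760.60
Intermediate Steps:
S(U) = 44/5 (S(U) = 8 + (⅕)*4 = 8 + ⅘ = 44/5)
h(p, m) = 44/5
F(Y) = -22/5 + 3/Y (F(Y) = (44/5)/(-2) + 3/Y = (44/5)*(-½) + 3/Y = -22/5 + 3/Y)
x(w) = 3 + w (x(w) = w + 3 = 3 + w)
-127*x(-9) + F(R(1)) = -127*(3 - 9) + (-22/5 + 3/1) = -127*(-6) + (-22/5 + 3*1) = 762 + (-22/5 + 3) = 762 - 7/5 = 3803/5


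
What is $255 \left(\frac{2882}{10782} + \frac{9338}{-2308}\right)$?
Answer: $- \frac{1998151525}{2073738} \approx -963.55$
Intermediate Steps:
$255 \left(\frac{2882}{10782} + \frac{9338}{-2308}\right) = 255 \left(2882 \cdot \frac{1}{10782} + 9338 \left(- \frac{1}{2308}\right)\right) = 255 \left(\frac{1441}{5391} - \frac{4669}{1154}\right) = 255 \left(- \frac{23507665}{6221214}\right) = - \frac{1998151525}{2073738}$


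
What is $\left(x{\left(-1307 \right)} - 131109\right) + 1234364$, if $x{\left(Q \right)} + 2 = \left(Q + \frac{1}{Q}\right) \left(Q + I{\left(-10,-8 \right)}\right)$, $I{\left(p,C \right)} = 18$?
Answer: $\frac{3643885921}{1307} \approx 2.788 \cdot 10^{6}$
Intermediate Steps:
$x{\left(Q \right)} = -2 + \left(18 + Q\right) \left(Q + \frac{1}{Q}\right)$ ($x{\left(Q \right)} = -2 + \left(Q + \frac{1}{Q}\right) \left(Q + 18\right) = -2 + \left(Q + \frac{1}{Q}\right) \left(18 + Q\right) = -2 + \left(18 + Q\right) \left(Q + \frac{1}{Q}\right)$)
$\left(x{\left(-1307 \right)} - 131109\right) + 1234364 = \left(\left(-1 + \left(-1307\right)^{2} + 18 \left(-1307\right) + \frac{18}{-1307}\right) - 131109\right) + 1234364 = \left(\left(-1 + 1708249 - 23526 + 18 \left(- \frac{1}{1307}\right)\right) - 131109\right) + 1234364 = \left(\left(-1 + 1708249 - 23526 - \frac{18}{1307}\right) - 131109\right) + 1234364 = \left(\frac{2201931636}{1307} - 131109\right) + 1234364 = \frac{2030572173}{1307} + 1234364 = \frac{3643885921}{1307}$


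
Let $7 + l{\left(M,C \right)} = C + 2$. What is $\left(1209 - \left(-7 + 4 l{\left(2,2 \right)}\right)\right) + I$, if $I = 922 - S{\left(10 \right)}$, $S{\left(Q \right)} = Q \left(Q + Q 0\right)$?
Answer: $2050$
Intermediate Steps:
$l{\left(M,C \right)} = -5 + C$ ($l{\left(M,C \right)} = -7 + \left(C + 2\right) = -7 + \left(2 + C\right) = -5 + C$)
$S{\left(Q \right)} = Q^{2}$ ($S{\left(Q \right)} = Q \left(Q + 0\right) = Q Q = Q^{2}$)
$I = 822$ ($I = 922 - 10^{2} = 922 - 100 = 822$)
$\left(1209 - \left(-7 + 4 l{\left(2,2 \right)}\right)\right) + I = \left(1209 + \left(\left(3 - -4\right) - 4 \left(-5 + 2\right)\right)\right) + 822 = \left(1209 + \left(\left(3 + 4\right) - -12\right)\right) + 822 = \left(1209 + \left(7 + 12\right)\right) + 822 = \left(1209 + 19\right) + 822 = 1228 + 822 = 2050$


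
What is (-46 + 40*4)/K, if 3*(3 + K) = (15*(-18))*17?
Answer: -38/511 ≈ -0.074364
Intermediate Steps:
K = -1533 (K = -3 + ((15*(-18))*17)/3 = -3 + (-270*17)/3 = -3 + (⅓)*(-4590) = -3 - 1530 = -1533)
(-46 + 40*4)/K = (-46 + 40*4)/(-1533) = (-46 + 160)*(-1/1533) = 114*(-1/1533) = -38/511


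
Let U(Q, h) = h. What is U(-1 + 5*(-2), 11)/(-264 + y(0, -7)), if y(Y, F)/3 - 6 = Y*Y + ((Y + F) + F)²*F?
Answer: -11/4362 ≈ -0.0025218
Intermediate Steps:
y(Y, F) = 18 + 3*Y² + 3*F*(Y + 2*F)² (y(Y, F) = 18 + 3*(Y*Y + ((Y + F) + F)²*F) = 18 + 3*(Y² + ((F + Y) + F)²*F) = 18 + 3*(Y² + (Y + 2*F)²*F) = 18 + 3*(Y² + F*(Y + 2*F)²) = 18 + (3*Y² + 3*F*(Y + 2*F)²) = 18 + 3*Y² + 3*F*(Y + 2*F)²)
U(-1 + 5*(-2), 11)/(-264 + y(0, -7)) = 11/(-264 + (18 + 3*0² + 3*(-7)*(0 + 2*(-7))²)) = 11/(-264 + (18 + 3*0 + 3*(-7)*(0 - 14)²)) = 11/(-264 + (18 + 0 + 3*(-7)*(-14)²)) = 11/(-264 + (18 + 0 + 3*(-7)*196)) = 11/(-264 + (18 + 0 - 4116)) = 11/(-264 - 4098) = 11/(-4362) = -1/4362*11 = -11/4362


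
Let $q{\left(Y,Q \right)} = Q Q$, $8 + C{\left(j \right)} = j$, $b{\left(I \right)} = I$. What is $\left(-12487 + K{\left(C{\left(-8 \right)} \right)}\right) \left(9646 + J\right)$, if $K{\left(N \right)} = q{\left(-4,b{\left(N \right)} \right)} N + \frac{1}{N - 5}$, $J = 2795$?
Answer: $- \frac{1444167868}{7} \approx -2.0631 \cdot 10^{8}$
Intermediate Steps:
$C{\left(j \right)} = -8 + j$
$q{\left(Y,Q \right)} = Q^{2}$
$K{\left(N \right)} = N^{3} + \frac{1}{-5 + N}$ ($K{\left(N \right)} = N^{2} N + \frac{1}{N - 5} = N^{3} + \frac{1}{-5 + N}$)
$\left(-12487 + K{\left(C{\left(-8 \right)} \right)}\right) \left(9646 + J\right) = \left(-12487 + \frac{1 + \left(-8 - 8\right)^{4} - 5 \left(-8 - 8\right)^{3}}{-5 - 16}\right) \left(9646 + 2795\right) = \left(-12487 + \frac{1 + \left(-16\right)^{4} - 5 \left(-16\right)^{3}}{-5 - 16}\right) 12441 = \left(-12487 + \frac{1 + 65536 - -20480}{-21}\right) 12441 = \left(-12487 - \frac{1 + 65536 + 20480}{21}\right) 12441 = \left(-12487 - \frac{86017}{21}\right) 12441 = \left(- \frac{348244}{21}\right) 12441 = - \frac{1444167868}{7}$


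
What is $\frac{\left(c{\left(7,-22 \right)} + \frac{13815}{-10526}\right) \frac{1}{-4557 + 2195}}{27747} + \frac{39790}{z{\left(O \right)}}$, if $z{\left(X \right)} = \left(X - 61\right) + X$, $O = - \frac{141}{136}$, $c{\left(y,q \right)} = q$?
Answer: $- \frac{1866560816528105237}{2958798155981796} \approx -630.85$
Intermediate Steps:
$O = - \frac{141}{136}$ ($O = \left(-141\right) \frac{1}{136} = - \frac{141}{136} \approx -1.0368$)
$z{\left(X \right)} = -61 + 2 X$ ($z{\left(X \right)} = \left(-61 + X\right) + X = -61 + 2 X$)
$\frac{\left(c{\left(7,-22 \right)} + \frac{13815}{-10526}\right) \frac{1}{-4557 + 2195}}{27747} + \frac{39790}{z{\left(O \right)}} = \frac{\left(-22 + \frac{13815}{-10526}\right) \frac{1}{-4557 + 2195}}{27747} + \frac{39790}{-61 + 2 \left(- \frac{141}{136}\right)} = \frac{-22 + 13815 \left(- \frac{1}{10526}\right)}{-2362} \cdot \frac{1}{27747} + \frac{39790}{-61 - \frac{141}{68}} = \left(-22 - \frac{13815}{10526}\right) \left(- \frac{1}{2362}\right) \frac{1}{27747} + \frac{39790}{- \frac{4289}{68}} = \left(- \frac{245387}{10526}\right) \left(- \frac{1}{2362}\right) \frac{1}{27747} + 39790 \left(- \frac{68}{4289}\right) = \frac{245387}{24862412} \cdot \frac{1}{27747} - \frac{2705720}{4289} = \frac{245387}{689857345764} - \frac{2705720}{4289} = - \frac{1866560816528105237}{2958798155981796}$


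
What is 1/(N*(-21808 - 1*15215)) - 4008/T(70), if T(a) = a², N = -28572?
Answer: -151419542441/185118702300 ≈ -0.81796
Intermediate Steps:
1/(N*(-21808 - 1*15215)) - 4008/T(70) = 1/((-28572)*(-21808 - 1*15215)) - 4008/(70²) = -1/(28572*(-21808 - 15215)) - 4008/4900 = -1/28572/(-37023) - 4008*1/4900 = -1/28572*(-1/37023) - 1002/1225 = 1/1057821156 - 1002/1225 = -151419542441/185118702300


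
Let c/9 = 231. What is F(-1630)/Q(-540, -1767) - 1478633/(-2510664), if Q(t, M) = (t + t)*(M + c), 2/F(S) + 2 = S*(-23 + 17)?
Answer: 600566128301/1019739015360 ≈ 0.58894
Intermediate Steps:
F(S) = 2/(-2 - 6*S) (F(S) = 2/(-2 + S*(-23 + 17)) = 2/(-2 + S*(-6)) = 2/(-2 - 6*S))
c = 2079 (c = 9*231 = 2079)
Q(t, M) = 2*t*(2079 + M) (Q(t, M) = (t + t)*(M + 2079) = (2*t)*(2079 + M) = 2*t*(2079 + M))
F(-1630)/Q(-540, -1767) - 1478633/(-2510664) = (-1/(1 + 3*(-1630)))/((2*(-540)*(2079 - 1767))) - 1478633/(-2510664) = (-1/(1 - 4890))/((2*(-540)*312)) - 1478633*(-1/2510664) = -1/(-4889)/(-336960) + 113741/193128 = -1*(-1/4889)*(-1/336960) + 113741/193128 = (1/4889)*(-1/336960) + 113741/193128 = -1/1647397440 + 113741/193128 = 600566128301/1019739015360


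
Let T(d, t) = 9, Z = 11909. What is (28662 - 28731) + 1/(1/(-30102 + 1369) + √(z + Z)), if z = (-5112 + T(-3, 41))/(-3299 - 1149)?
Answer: -3017817315910259939/43736482841131367 + 3302341156*√14727421130/43736482841131367 ≈ -68.991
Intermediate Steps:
z = 5103/4448 (z = (-5112 + 9)/(-3299 - 1149) = -5103/(-4448) = -5103*(-1/4448) = 5103/4448 ≈ 1.1473)
(28662 - 28731) + 1/(1/(-30102 + 1369) + √(z + Z)) = (28662 - 28731) + 1/(1/(-30102 + 1369) + √(5103/4448 + 11909)) = -69 + 1/(1/(-28733) + √(52976335/4448)) = -69 + 1/(-1/28733 + √14727421130/1112)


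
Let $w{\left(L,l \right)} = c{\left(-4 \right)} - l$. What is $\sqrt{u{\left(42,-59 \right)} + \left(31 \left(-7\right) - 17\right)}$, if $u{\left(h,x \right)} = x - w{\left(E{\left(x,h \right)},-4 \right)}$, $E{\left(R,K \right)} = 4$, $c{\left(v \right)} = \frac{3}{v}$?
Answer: $\frac{i \sqrt{1185}}{2} \approx 17.212 i$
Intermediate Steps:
$w{\left(L,l \right)} = - \frac{3}{4} - l$ ($w{\left(L,l \right)} = \frac{3}{-4} - l = 3 \left(- \frac{1}{4}\right) - l = - \frac{3}{4} - l$)
$u{\left(h,x \right)} = - \frac{13}{4} + x$ ($u{\left(h,x \right)} = x - \left(- \frac{3}{4} - -4\right) = x - \left(- \frac{3}{4} + 4\right) = x - \frac{13}{4} = - \frac{13}{4} + x$)
$\sqrt{u{\left(42,-59 \right)} + \left(31 \left(-7\right) - 17\right)} = \sqrt{\left(- \frac{13}{4} - 59\right) + \left(31 \left(-7\right) - 17\right)} = \sqrt{- \frac{249}{4} - 234} = \sqrt{- \frac{1185}{4}} = \frac{i \sqrt{1185}}{2}$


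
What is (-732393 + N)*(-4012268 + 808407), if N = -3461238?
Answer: 13435810809291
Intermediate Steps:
(-732393 + N)*(-4012268 + 808407) = (-732393 - 3461238)*(-4012268 + 808407) = -4193631*(-3203861) = 13435810809291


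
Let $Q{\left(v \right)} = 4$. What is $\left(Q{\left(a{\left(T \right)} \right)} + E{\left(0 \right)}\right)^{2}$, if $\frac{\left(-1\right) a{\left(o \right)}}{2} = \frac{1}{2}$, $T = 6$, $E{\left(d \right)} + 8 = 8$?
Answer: $16$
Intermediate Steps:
$E{\left(d \right)} = 0$ ($E{\left(d \right)} = -8 + 8 = 0$)
$a{\left(o \right)} = -1$ ($a{\left(o \right)} = - \frac{2}{2} = \left(-2\right) \frac{1}{2} = -1$)
$\left(Q{\left(a{\left(T \right)} \right)} + E{\left(0 \right)}\right)^{2} = \left(4 + 0\right)^{2} = 4^{2} = 16$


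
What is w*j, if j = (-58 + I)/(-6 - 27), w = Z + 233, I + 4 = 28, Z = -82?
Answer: 5134/33 ≈ 155.58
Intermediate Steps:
I = 24 (I = -4 + 28 = 24)
w = 151 (w = -82 + 233 = 151)
j = 34/33 (j = (-58 + 24)/(-6 - 27) = -34/(-33) = -34*(-1/33) = 34/33 ≈ 1.0303)
w*j = 151*(34/33) = 5134/33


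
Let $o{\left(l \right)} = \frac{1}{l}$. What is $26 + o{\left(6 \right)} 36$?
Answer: $32$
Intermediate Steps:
$26 + o{\left(6 \right)} 36 = 26 + \frac{1}{6} \cdot 36 = 26 + 6 = 32$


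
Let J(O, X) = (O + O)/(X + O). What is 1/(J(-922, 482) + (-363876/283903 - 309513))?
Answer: -31229330/9665792763367 ≈ -3.2309e-6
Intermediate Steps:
J(O, X) = 2*O/(O + X) (J(O, X) = (2*O)/(O + X) = 2*O/(O + X))
1/(J(-922, 482) + (-363876/283903 - 309513)) = 1/(2*(-922)/(-922 + 482) + (-363876/283903 - 309513)) = 1/(2*(-922)/(-440) + (-363876*1/283903 - 309513)) = 1/(2*(-922)*(-1/440) + (-363876/283903 - 309513)) = 1/(461/110 - 87872033115/283903) = 1/(-9665792763367/31229330) = -31229330/9665792763367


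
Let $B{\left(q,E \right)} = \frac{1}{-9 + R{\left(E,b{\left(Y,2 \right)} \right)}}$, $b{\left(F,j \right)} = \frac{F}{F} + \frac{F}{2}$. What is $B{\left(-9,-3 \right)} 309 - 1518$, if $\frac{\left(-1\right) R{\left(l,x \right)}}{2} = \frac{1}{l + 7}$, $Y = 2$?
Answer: $- \frac{29460}{19} \approx -1550.5$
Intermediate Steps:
$b{\left(F,j \right)} = 1 + \frac{F}{2}$ ($b{\left(F,j \right)} = 1 + F \frac{1}{2} = 1 + \frac{F}{2}$)
$R{\left(l,x \right)} = - \frac{2}{7 + l}$ ($R{\left(l,x \right)} = - \frac{2}{l + 7} = - \frac{2}{7 + l}$)
$B{\left(q,E \right)} = \frac{1}{-9 - \frac{2}{7 + E}}$
$B{\left(-9,-3 \right)} 309 - 1518 = \frac{-7 - -3}{65 + 9 \left(-3\right)} 309 - 1518 = \frac{-7 + 3}{65 - 27} \cdot 309 - 1518 = \frac{1}{38} \left(-4\right) 309 - 1518 = \left(- \frac{2}{19}\right) 309 - 1518 = - \frac{618}{19} - 1518 = - \frac{29460}{19}$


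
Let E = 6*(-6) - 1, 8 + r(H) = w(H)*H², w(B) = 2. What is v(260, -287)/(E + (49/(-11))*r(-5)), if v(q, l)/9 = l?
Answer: 28413/2465 ≈ 11.527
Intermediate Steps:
v(q, l) = 9*l
r(H) = -8 + 2*H²
E = -37 (E = -36 - 1 = -37)
v(260, -287)/(E + (49/(-11))*r(-5)) = (9*(-287))/(-37 + (49/(-11))*(-8 + 2*(-5)²)) = -2583/(-37 + (49*(-1/11))*(-8 + 2*25)) = -2583/(-37 - 49*(-8 + 50)/11) = -2583/(-37 - 49/11*42) = -2583/(-37 - 2058/11) = -2583/(-2465/11) = -2583*(-11/2465) = 28413/2465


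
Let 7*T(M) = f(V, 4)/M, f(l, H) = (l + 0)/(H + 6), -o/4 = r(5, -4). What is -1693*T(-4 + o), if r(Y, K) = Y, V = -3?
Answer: -1693/560 ≈ -3.0232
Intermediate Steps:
o = -20 (o = -4*5 = -20)
f(l, H) = l/(6 + H)
T(M) = -3/(70*M) (T(M) = ((-3/(6 + 4))/M)/7 = ((-3/10)/M)/7 = ((-3*1/10)/M)/7 = (-3/(10*M))/7 = -3/(70*M))
-1693*T(-4 + o) = -(-5079)/(70*(-4 - 20)) = -(-5079)/(70*(-24)) = -(-5079)*(-1)/(70*24) = -1693*1/560 = -1693/560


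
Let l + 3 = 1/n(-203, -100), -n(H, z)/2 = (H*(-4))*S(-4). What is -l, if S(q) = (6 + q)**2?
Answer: 19489/6496 ≈ 3.0002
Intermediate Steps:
n(H, z) = 32*H (n(H, z) = -2*H*(-4)*(6 - 4)**2 = -2*(-4*H)*2**2 = -2*(-4*H)*4 = -(-32)*H = 32*H)
l = -19489/6496 (l = -3 + 1/(32*(-203)) = -3 + 1/(-6496) = -3 - 1/6496 = -19489/6496 ≈ -3.0002)
-l = -1*(-19489/6496) = 19489/6496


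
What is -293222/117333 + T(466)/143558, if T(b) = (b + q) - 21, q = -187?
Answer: -21032045981/8422045407 ≈ -2.4973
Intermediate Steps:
T(b) = -208 + b (T(b) = (b - 187) - 21 = (-187 + b) - 21 = -208 + b)
-293222/117333 + T(466)/143558 = -293222/117333 + (-208 + 466)/143558 = -293222*1/117333 + 258*(1/143558) = -293222/117333 + 129/71779 = -21032045981/8422045407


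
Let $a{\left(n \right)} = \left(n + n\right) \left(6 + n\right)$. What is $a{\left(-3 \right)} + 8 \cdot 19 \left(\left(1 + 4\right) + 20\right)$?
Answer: $3782$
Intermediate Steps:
$a{\left(n \right)} = 2 n \left(6 + n\right)$
$a{\left(-3 \right)} + 8 \cdot 19 \left(\left(1 + 4\right) + 20\right) = 2 \left(-3\right) \left(6 - 3\right) + 8 \cdot 19 \left(\left(1 + 4\right) + 20\right) = 2 \left(-3\right) 3 + 152 \left(5 + 20\right) = -18 + 152 \cdot 25 = -18 + 3800 = 3782$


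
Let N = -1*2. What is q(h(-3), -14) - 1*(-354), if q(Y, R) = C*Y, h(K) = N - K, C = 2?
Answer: 356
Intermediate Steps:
N = -2
h(K) = -2 - K
q(Y, R) = 2*Y
q(h(-3), -14) - 1*(-354) = 2*(-2 - 1*(-3)) - 1*(-354) = 2*(-2 + 3) + 354 = 2*1 + 354 = 2 + 354 = 356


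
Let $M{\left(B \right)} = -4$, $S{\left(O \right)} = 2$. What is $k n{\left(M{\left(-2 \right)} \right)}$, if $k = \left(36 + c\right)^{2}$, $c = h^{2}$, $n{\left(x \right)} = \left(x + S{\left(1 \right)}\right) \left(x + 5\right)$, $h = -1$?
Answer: $-2738$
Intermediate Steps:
$n{\left(x \right)} = \left(2 + x\right) \left(5 + x\right)$ ($n{\left(x \right)} = \left(x + 2\right) \left(x + 5\right) = \left(2 + x\right) \left(5 + x\right)$)
$c = 1$ ($c = \left(-1\right)^{2} = 1$)
$k = 1369$ ($k = \left(36 + 1\right)^{2} = 37^{2} = 1369$)
$k n{\left(M{\left(-2 \right)} \right)} = 1369 \left(10 + \left(-4\right)^{2} + 7 \left(-4\right)\right) = 1369 \left(10 + 16 - 28\right) = 1369 \left(-2\right) = -2738$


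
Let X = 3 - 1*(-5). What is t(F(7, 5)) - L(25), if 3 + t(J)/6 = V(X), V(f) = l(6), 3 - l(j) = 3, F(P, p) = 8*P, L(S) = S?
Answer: -43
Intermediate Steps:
X = 8 (X = 3 + 5 = 8)
l(j) = 0 (l(j) = 3 - 1*3 = 3 - 3 = 0)
V(f) = 0
t(J) = -18 (t(J) = -18 + 6*0 = -18 + 0 = -18)
t(F(7, 5)) - L(25) = -18 - 1*25 = -18 - 25 = -43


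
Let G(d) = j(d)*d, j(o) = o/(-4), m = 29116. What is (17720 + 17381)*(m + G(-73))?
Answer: 3900949635/4 ≈ 9.7524e+8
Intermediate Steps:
j(o) = -o/4 (j(o) = o*(-¼) = -o/4)
G(d) = -d²/4 (G(d) = (-d/4)*d = -d²/4)
(17720 + 17381)*(m + G(-73)) = (17720 + 17381)*(29116 - ¼*(-73)²) = 35101*(29116 - ¼*5329) = 35101*(29116 - 5329/4) = 35101*(111135/4) = 3900949635/4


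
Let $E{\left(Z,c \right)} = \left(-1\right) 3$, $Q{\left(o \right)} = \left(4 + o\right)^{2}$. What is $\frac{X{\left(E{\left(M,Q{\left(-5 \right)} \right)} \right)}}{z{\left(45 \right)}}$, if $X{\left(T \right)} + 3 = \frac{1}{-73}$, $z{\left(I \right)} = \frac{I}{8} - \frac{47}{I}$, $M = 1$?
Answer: $- \frac{79200}{120377} \approx -0.65793$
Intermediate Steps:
$E{\left(Z,c \right)} = -3$
$z{\left(I \right)} = - \frac{47}{I} + \frac{I}{8}$ ($z{\left(I \right)} = I \frac{1}{8} - \frac{47}{I} = \frac{I}{8} - \frac{47}{I} = - \frac{47}{I} + \frac{I}{8}$)
$X{\left(T \right)} = - \frac{220}{73}$ ($X{\left(T \right)} = -3 + \frac{1}{-73} = -3 - \frac{1}{73} = - \frac{220}{73}$)
$\frac{X{\left(E{\left(M,Q{\left(-5 \right)} \right)} \right)}}{z{\left(45 \right)}} = - \frac{220}{73 \left(- \frac{47}{45} + \frac{1}{8} \cdot 45\right)} = - \frac{220}{73 \left(\left(-47\right) \frac{1}{45} + \frac{45}{8}\right)} = - \frac{220}{73 \left(- \frac{47}{45} + \frac{45}{8}\right)} = - \frac{220}{73 \cdot \frac{1649}{360}} = \left(- \frac{220}{73}\right) \frac{360}{1649} = - \frac{79200}{120377}$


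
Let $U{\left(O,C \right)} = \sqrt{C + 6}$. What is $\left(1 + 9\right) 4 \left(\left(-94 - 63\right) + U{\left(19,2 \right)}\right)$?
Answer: $-6280 + 80 \sqrt{2} \approx -6166.9$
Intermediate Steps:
$U{\left(O,C \right)} = \sqrt{6 + C}$
$\left(1 + 9\right) 4 \left(\left(-94 - 63\right) + U{\left(19,2 \right)}\right) = \left(1 + 9\right) 4 \left(\left(-94 - 63\right) + \sqrt{6 + 2}\right) = 10 \cdot 4 \left(-157 + \sqrt{8}\right) = 40 \left(-157 + 2 \sqrt{2}\right) = -6280 + 80 \sqrt{2}$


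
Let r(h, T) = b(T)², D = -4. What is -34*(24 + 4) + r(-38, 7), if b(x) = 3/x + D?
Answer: -46023/49 ≈ -939.25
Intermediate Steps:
b(x) = -4 + 3/x (b(x) = 3/x - 4 = -4 + 3/x)
r(h, T) = (-4 + 3/T)²
-34*(24 + 4) + r(-38, 7) = -34*(24 + 4) + (-3 + 4*7)²/7² = -34*28 + (-3 + 28)²/49 = -952 + (1/49)*25² = -952 + (1/49)*625 = -952 + 625/49 = -46023/49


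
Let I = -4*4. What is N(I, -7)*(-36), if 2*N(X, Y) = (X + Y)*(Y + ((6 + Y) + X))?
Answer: -9936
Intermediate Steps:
I = -16
N(X, Y) = (X + Y)*(6 + X + 2*Y)/2 (N(X, Y) = ((X + Y)*(Y + ((6 + Y) + X)))/2 = ((X + Y)*(Y + (6 + X + Y)))/2 = ((X + Y)*(6 + X + 2*Y))/2 = (X + Y)*(6 + X + 2*Y)/2)
N(I, -7)*(-36) = ((-7)² + (½)*(-16)² + 3*(-16) + 3*(-7) + (3/2)*(-16)*(-7))*(-36) = (49 + (½)*256 - 48 - 21 + 168)*(-36) = (49 + 128 - 48 - 21 + 168)*(-36) = 276*(-36) = -9936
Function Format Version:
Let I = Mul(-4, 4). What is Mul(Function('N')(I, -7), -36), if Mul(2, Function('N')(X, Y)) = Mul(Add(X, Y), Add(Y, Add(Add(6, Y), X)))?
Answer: -9936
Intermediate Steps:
I = -16
Function('N')(X, Y) = Mul(Rational(1, 2), Add(X, Y), Add(6, X, Mul(2, Y))) (Function('N')(X, Y) = Mul(Rational(1, 2), Mul(Add(X, Y), Add(Y, Add(Add(6, Y), X)))) = Mul(Rational(1, 2), Mul(Add(X, Y), Add(Y, Add(6, X, Y)))) = Mul(Rational(1, 2), Mul(Add(X, Y), Add(6, X, Mul(2, Y)))) = Mul(Rational(1, 2), Add(X, Y), Add(6, X, Mul(2, Y))))
Mul(Function('N')(I, -7), -36) = Mul(Add(Pow(-7, 2), Mul(Rational(1, 2), Pow(-16, 2)), Mul(3, -16), Mul(3, -7), Mul(Rational(3, 2), -16, -7)), -36) = Mul(Add(49, Mul(Rational(1, 2), 256), -48, -21, 168), -36) = Mul(Add(49, 128, -48, -21, 168), -36) = Mul(276, -36) = -9936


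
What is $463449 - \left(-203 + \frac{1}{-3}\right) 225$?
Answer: $509199$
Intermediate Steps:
$463449 - \left(-203 + \frac{1}{-3}\right) 225 = 463449 - \left(-203 - \frac{1}{3}\right) 225 = 463449 - \left(- \frac{610}{3}\right) 225 = 463449 - -45750 = 463449 + 45750 = 509199$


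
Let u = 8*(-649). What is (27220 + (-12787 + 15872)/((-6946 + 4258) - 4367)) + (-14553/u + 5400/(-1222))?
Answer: 11075557138459/406921112 ≈ 27218.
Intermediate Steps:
u = -5192
(27220 + (-12787 + 15872)/((-6946 + 4258) - 4367)) + (-14553/u + 5400/(-1222)) = (27220 + (-12787 + 15872)/((-6946 + 4258) - 4367)) + (-14553/(-5192) + 5400/(-1222)) = (27220 + 3085/(-2688 - 4367)) + (-14553*(-1/5192) + 5400*(-1/1222)) = (27220 + 3085/(-7055)) + (1323/472 - 2700/611) = (27220 + 3085*(-1/7055)) - 466047/288392 = (27220 - 617/1411) - 466047/288392 = 38406803/1411 - 466047/288392 = 11075557138459/406921112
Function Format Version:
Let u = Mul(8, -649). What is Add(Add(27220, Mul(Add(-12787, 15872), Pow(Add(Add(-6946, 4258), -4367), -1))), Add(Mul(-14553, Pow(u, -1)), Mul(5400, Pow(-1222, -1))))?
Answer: Rational(11075557138459, 406921112) ≈ 27218.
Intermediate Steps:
u = -5192
Add(Add(27220, Mul(Add(-12787, 15872), Pow(Add(Add(-6946, 4258), -4367), -1))), Add(Mul(-14553, Pow(u, -1)), Mul(5400, Pow(-1222, -1)))) = Add(Add(27220, Mul(Add(-12787, 15872), Pow(Add(Add(-6946, 4258), -4367), -1))), Add(Mul(-14553, Pow(-5192, -1)), Mul(5400, Pow(-1222, -1)))) = Add(Add(27220, Mul(3085, Pow(Add(-2688, -4367), -1))), Add(Mul(-14553, Rational(-1, 5192)), Mul(5400, Rational(-1, 1222)))) = Add(Add(27220, Mul(3085, Pow(-7055, -1))), Add(Rational(1323, 472), Rational(-2700, 611))) = Add(Add(27220, Mul(3085, Rational(-1, 7055))), Rational(-466047, 288392)) = Add(Add(27220, Rational(-617, 1411)), Rational(-466047, 288392)) = Add(Rational(38406803, 1411), Rational(-466047, 288392)) = Rational(11075557138459, 406921112)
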